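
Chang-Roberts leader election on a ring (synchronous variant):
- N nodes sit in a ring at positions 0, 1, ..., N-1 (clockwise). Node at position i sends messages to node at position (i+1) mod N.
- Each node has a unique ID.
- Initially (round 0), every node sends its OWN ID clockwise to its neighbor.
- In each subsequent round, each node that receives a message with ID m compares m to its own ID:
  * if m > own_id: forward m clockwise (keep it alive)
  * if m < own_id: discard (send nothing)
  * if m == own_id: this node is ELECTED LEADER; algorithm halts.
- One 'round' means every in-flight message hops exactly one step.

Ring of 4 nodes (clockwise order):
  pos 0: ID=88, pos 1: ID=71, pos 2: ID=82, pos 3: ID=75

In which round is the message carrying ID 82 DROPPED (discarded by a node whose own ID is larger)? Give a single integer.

Round 1: pos1(id71) recv 88: fwd; pos2(id82) recv 71: drop; pos3(id75) recv 82: fwd; pos0(id88) recv 75: drop
Round 2: pos2(id82) recv 88: fwd; pos0(id88) recv 82: drop
Round 3: pos3(id75) recv 88: fwd
Round 4: pos0(id88) recv 88: ELECTED
Message ID 82 originates at pos 2; dropped at pos 0 in round 2

Answer: 2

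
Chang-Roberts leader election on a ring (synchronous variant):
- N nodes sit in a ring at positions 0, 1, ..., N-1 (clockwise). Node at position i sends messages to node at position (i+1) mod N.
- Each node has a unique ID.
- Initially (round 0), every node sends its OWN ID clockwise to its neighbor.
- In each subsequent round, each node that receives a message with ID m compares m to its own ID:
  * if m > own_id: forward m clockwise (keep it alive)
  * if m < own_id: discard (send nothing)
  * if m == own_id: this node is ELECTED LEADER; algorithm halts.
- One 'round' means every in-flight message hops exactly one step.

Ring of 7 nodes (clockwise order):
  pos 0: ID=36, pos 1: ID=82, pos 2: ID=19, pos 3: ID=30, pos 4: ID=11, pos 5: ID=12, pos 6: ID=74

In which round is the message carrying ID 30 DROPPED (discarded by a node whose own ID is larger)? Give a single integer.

Answer: 3

Derivation:
Round 1: pos1(id82) recv 36: drop; pos2(id19) recv 82: fwd; pos3(id30) recv 19: drop; pos4(id11) recv 30: fwd; pos5(id12) recv 11: drop; pos6(id74) recv 12: drop; pos0(id36) recv 74: fwd
Round 2: pos3(id30) recv 82: fwd; pos5(id12) recv 30: fwd; pos1(id82) recv 74: drop
Round 3: pos4(id11) recv 82: fwd; pos6(id74) recv 30: drop
Round 4: pos5(id12) recv 82: fwd
Round 5: pos6(id74) recv 82: fwd
Round 6: pos0(id36) recv 82: fwd
Round 7: pos1(id82) recv 82: ELECTED
Message ID 30 originates at pos 3; dropped at pos 6 in round 3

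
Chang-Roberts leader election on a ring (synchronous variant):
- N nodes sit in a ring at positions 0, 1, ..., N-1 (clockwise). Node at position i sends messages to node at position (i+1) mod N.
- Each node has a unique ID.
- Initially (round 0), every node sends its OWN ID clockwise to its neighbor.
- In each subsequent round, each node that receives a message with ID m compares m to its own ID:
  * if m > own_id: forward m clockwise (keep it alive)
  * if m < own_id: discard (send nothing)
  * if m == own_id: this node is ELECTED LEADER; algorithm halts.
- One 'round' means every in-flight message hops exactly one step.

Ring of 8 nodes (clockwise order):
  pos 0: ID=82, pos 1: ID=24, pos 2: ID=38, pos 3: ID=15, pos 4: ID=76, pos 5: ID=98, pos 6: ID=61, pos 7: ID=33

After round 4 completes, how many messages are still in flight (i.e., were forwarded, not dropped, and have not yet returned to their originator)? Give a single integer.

Round 1: pos1(id24) recv 82: fwd; pos2(id38) recv 24: drop; pos3(id15) recv 38: fwd; pos4(id76) recv 15: drop; pos5(id98) recv 76: drop; pos6(id61) recv 98: fwd; pos7(id33) recv 61: fwd; pos0(id82) recv 33: drop
Round 2: pos2(id38) recv 82: fwd; pos4(id76) recv 38: drop; pos7(id33) recv 98: fwd; pos0(id82) recv 61: drop
Round 3: pos3(id15) recv 82: fwd; pos0(id82) recv 98: fwd
Round 4: pos4(id76) recv 82: fwd; pos1(id24) recv 98: fwd
After round 4: 2 messages still in flight

Answer: 2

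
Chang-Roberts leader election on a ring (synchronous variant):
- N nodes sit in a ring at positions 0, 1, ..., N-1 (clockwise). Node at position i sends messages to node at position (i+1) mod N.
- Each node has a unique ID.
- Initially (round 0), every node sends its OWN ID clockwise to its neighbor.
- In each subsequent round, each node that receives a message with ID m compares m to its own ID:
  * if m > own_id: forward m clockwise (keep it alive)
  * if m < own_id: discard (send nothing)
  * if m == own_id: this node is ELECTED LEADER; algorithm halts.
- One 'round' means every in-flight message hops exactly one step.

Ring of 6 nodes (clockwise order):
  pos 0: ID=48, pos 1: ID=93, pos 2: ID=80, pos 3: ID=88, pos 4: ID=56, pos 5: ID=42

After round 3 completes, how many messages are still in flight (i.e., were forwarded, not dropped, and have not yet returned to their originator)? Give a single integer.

Round 1: pos1(id93) recv 48: drop; pos2(id80) recv 93: fwd; pos3(id88) recv 80: drop; pos4(id56) recv 88: fwd; pos5(id42) recv 56: fwd; pos0(id48) recv 42: drop
Round 2: pos3(id88) recv 93: fwd; pos5(id42) recv 88: fwd; pos0(id48) recv 56: fwd
Round 3: pos4(id56) recv 93: fwd; pos0(id48) recv 88: fwd; pos1(id93) recv 56: drop
After round 3: 2 messages still in flight

Answer: 2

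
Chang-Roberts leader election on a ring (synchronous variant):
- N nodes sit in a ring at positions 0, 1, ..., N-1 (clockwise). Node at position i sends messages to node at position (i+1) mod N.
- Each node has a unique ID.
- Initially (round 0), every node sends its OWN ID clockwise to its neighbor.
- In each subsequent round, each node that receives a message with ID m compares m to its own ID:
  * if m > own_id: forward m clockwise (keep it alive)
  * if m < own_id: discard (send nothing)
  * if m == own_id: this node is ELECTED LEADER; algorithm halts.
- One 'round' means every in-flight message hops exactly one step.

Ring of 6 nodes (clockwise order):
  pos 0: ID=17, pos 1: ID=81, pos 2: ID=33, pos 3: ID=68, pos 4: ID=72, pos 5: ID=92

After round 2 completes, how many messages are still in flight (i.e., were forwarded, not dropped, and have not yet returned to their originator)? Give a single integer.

Answer: 2

Derivation:
Round 1: pos1(id81) recv 17: drop; pos2(id33) recv 81: fwd; pos3(id68) recv 33: drop; pos4(id72) recv 68: drop; pos5(id92) recv 72: drop; pos0(id17) recv 92: fwd
Round 2: pos3(id68) recv 81: fwd; pos1(id81) recv 92: fwd
After round 2: 2 messages still in flight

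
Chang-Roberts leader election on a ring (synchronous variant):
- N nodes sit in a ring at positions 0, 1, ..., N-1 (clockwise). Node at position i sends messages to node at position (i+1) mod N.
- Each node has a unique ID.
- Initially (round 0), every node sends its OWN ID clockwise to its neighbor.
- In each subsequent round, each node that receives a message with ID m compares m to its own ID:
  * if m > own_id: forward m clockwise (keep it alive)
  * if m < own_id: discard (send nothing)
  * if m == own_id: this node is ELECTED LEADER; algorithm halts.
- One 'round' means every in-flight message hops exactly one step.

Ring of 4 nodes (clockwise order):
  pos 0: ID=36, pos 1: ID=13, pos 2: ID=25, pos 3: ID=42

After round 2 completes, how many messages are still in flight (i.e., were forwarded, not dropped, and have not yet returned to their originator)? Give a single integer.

Answer: 2

Derivation:
Round 1: pos1(id13) recv 36: fwd; pos2(id25) recv 13: drop; pos3(id42) recv 25: drop; pos0(id36) recv 42: fwd
Round 2: pos2(id25) recv 36: fwd; pos1(id13) recv 42: fwd
After round 2: 2 messages still in flight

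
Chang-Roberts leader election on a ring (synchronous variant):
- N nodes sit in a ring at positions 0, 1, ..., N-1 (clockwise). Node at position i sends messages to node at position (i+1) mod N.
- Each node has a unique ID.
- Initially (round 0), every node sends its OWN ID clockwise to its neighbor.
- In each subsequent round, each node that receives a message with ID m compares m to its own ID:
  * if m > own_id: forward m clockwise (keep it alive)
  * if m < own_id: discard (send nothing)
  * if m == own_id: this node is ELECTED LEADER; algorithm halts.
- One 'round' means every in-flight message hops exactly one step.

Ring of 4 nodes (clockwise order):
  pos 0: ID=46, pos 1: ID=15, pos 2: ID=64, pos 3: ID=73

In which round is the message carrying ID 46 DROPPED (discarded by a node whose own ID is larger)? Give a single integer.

Answer: 2

Derivation:
Round 1: pos1(id15) recv 46: fwd; pos2(id64) recv 15: drop; pos3(id73) recv 64: drop; pos0(id46) recv 73: fwd
Round 2: pos2(id64) recv 46: drop; pos1(id15) recv 73: fwd
Round 3: pos2(id64) recv 73: fwd
Round 4: pos3(id73) recv 73: ELECTED
Message ID 46 originates at pos 0; dropped at pos 2 in round 2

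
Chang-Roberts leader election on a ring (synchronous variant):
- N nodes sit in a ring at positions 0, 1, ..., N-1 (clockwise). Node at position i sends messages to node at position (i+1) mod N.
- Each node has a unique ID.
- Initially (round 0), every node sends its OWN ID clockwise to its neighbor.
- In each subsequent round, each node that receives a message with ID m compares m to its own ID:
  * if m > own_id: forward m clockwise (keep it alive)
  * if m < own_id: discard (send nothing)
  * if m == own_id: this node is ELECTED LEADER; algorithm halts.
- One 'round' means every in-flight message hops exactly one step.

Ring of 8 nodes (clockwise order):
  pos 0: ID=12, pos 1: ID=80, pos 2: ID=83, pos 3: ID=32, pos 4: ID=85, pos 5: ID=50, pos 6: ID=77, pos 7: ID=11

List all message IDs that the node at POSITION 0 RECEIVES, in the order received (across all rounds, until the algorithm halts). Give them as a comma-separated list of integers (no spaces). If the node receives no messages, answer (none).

Answer: 11,77,85

Derivation:
Round 1: pos1(id80) recv 12: drop; pos2(id83) recv 80: drop; pos3(id32) recv 83: fwd; pos4(id85) recv 32: drop; pos5(id50) recv 85: fwd; pos6(id77) recv 50: drop; pos7(id11) recv 77: fwd; pos0(id12) recv 11: drop
Round 2: pos4(id85) recv 83: drop; pos6(id77) recv 85: fwd; pos0(id12) recv 77: fwd
Round 3: pos7(id11) recv 85: fwd; pos1(id80) recv 77: drop
Round 4: pos0(id12) recv 85: fwd
Round 5: pos1(id80) recv 85: fwd
Round 6: pos2(id83) recv 85: fwd
Round 7: pos3(id32) recv 85: fwd
Round 8: pos4(id85) recv 85: ELECTED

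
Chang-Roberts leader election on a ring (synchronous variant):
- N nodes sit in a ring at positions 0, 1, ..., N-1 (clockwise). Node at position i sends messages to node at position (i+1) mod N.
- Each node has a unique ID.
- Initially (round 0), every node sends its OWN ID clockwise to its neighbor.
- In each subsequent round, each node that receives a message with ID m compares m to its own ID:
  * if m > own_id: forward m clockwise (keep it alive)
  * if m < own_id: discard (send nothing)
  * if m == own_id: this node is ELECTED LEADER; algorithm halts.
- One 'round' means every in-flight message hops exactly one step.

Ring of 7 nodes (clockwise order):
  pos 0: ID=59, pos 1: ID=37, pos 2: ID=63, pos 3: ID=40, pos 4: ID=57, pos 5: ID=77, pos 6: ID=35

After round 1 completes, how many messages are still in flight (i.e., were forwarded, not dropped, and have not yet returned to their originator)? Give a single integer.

Round 1: pos1(id37) recv 59: fwd; pos2(id63) recv 37: drop; pos3(id40) recv 63: fwd; pos4(id57) recv 40: drop; pos5(id77) recv 57: drop; pos6(id35) recv 77: fwd; pos0(id59) recv 35: drop
After round 1: 3 messages still in flight

Answer: 3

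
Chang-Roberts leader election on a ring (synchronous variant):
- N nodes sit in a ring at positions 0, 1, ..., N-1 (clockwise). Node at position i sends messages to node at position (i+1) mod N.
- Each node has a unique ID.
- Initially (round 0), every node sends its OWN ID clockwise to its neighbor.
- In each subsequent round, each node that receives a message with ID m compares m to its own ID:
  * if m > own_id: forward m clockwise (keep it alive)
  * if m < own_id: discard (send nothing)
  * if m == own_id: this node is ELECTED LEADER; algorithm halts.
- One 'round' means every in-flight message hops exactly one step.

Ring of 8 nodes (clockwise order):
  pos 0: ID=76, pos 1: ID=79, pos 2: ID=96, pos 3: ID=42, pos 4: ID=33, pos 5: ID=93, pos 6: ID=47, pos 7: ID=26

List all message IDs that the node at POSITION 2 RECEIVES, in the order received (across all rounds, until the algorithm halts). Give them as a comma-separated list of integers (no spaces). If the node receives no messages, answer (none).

Answer: 79,93,96

Derivation:
Round 1: pos1(id79) recv 76: drop; pos2(id96) recv 79: drop; pos3(id42) recv 96: fwd; pos4(id33) recv 42: fwd; pos5(id93) recv 33: drop; pos6(id47) recv 93: fwd; pos7(id26) recv 47: fwd; pos0(id76) recv 26: drop
Round 2: pos4(id33) recv 96: fwd; pos5(id93) recv 42: drop; pos7(id26) recv 93: fwd; pos0(id76) recv 47: drop
Round 3: pos5(id93) recv 96: fwd; pos0(id76) recv 93: fwd
Round 4: pos6(id47) recv 96: fwd; pos1(id79) recv 93: fwd
Round 5: pos7(id26) recv 96: fwd; pos2(id96) recv 93: drop
Round 6: pos0(id76) recv 96: fwd
Round 7: pos1(id79) recv 96: fwd
Round 8: pos2(id96) recv 96: ELECTED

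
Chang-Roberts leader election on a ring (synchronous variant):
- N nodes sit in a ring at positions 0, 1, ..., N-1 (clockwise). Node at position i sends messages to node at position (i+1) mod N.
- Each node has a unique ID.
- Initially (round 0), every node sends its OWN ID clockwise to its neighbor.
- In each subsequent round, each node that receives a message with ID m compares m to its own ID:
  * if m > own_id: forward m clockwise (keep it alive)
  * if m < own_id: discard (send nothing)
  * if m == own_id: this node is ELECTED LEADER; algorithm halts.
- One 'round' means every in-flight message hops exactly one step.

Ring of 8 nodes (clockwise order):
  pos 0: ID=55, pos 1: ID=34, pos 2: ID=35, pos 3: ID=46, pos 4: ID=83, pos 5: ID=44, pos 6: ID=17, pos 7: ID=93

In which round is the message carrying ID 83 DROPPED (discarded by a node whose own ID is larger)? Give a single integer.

Answer: 3

Derivation:
Round 1: pos1(id34) recv 55: fwd; pos2(id35) recv 34: drop; pos3(id46) recv 35: drop; pos4(id83) recv 46: drop; pos5(id44) recv 83: fwd; pos6(id17) recv 44: fwd; pos7(id93) recv 17: drop; pos0(id55) recv 93: fwd
Round 2: pos2(id35) recv 55: fwd; pos6(id17) recv 83: fwd; pos7(id93) recv 44: drop; pos1(id34) recv 93: fwd
Round 3: pos3(id46) recv 55: fwd; pos7(id93) recv 83: drop; pos2(id35) recv 93: fwd
Round 4: pos4(id83) recv 55: drop; pos3(id46) recv 93: fwd
Round 5: pos4(id83) recv 93: fwd
Round 6: pos5(id44) recv 93: fwd
Round 7: pos6(id17) recv 93: fwd
Round 8: pos7(id93) recv 93: ELECTED
Message ID 83 originates at pos 4; dropped at pos 7 in round 3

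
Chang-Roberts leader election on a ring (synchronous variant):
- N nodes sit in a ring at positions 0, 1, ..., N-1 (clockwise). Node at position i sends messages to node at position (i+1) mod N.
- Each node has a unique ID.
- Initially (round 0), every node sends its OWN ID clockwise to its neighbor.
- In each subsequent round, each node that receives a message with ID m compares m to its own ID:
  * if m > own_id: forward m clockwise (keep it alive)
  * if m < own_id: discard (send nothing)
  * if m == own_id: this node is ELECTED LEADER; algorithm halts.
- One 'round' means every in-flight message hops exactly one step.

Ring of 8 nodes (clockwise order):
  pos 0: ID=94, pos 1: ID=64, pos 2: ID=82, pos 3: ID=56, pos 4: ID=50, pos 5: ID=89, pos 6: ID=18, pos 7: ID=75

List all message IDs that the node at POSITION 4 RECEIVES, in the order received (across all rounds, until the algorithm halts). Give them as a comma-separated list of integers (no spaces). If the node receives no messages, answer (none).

Answer: 56,82,94

Derivation:
Round 1: pos1(id64) recv 94: fwd; pos2(id82) recv 64: drop; pos3(id56) recv 82: fwd; pos4(id50) recv 56: fwd; pos5(id89) recv 50: drop; pos6(id18) recv 89: fwd; pos7(id75) recv 18: drop; pos0(id94) recv 75: drop
Round 2: pos2(id82) recv 94: fwd; pos4(id50) recv 82: fwd; pos5(id89) recv 56: drop; pos7(id75) recv 89: fwd
Round 3: pos3(id56) recv 94: fwd; pos5(id89) recv 82: drop; pos0(id94) recv 89: drop
Round 4: pos4(id50) recv 94: fwd
Round 5: pos5(id89) recv 94: fwd
Round 6: pos6(id18) recv 94: fwd
Round 7: pos7(id75) recv 94: fwd
Round 8: pos0(id94) recv 94: ELECTED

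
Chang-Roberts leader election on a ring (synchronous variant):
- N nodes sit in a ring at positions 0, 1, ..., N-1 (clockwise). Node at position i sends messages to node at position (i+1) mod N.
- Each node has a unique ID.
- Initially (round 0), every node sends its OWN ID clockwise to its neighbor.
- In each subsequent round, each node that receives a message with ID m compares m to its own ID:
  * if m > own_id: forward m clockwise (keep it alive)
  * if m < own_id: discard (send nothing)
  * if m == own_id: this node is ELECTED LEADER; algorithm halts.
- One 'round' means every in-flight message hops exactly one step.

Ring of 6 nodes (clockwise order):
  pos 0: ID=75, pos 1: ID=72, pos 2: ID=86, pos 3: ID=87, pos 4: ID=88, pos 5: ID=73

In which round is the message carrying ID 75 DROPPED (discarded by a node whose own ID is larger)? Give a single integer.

Round 1: pos1(id72) recv 75: fwd; pos2(id86) recv 72: drop; pos3(id87) recv 86: drop; pos4(id88) recv 87: drop; pos5(id73) recv 88: fwd; pos0(id75) recv 73: drop
Round 2: pos2(id86) recv 75: drop; pos0(id75) recv 88: fwd
Round 3: pos1(id72) recv 88: fwd
Round 4: pos2(id86) recv 88: fwd
Round 5: pos3(id87) recv 88: fwd
Round 6: pos4(id88) recv 88: ELECTED
Message ID 75 originates at pos 0; dropped at pos 2 in round 2

Answer: 2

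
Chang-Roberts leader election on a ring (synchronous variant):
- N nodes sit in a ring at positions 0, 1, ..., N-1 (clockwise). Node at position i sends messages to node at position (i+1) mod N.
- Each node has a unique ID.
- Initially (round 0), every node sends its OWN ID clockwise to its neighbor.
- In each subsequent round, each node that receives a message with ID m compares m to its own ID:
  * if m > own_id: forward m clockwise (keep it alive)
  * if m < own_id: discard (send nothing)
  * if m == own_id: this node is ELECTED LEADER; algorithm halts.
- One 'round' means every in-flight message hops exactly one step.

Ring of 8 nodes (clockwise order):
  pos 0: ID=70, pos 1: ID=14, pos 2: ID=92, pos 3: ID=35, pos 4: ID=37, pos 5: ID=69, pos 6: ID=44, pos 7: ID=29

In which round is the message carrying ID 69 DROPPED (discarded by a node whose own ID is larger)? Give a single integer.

Round 1: pos1(id14) recv 70: fwd; pos2(id92) recv 14: drop; pos3(id35) recv 92: fwd; pos4(id37) recv 35: drop; pos5(id69) recv 37: drop; pos6(id44) recv 69: fwd; pos7(id29) recv 44: fwd; pos0(id70) recv 29: drop
Round 2: pos2(id92) recv 70: drop; pos4(id37) recv 92: fwd; pos7(id29) recv 69: fwd; pos0(id70) recv 44: drop
Round 3: pos5(id69) recv 92: fwd; pos0(id70) recv 69: drop
Round 4: pos6(id44) recv 92: fwd
Round 5: pos7(id29) recv 92: fwd
Round 6: pos0(id70) recv 92: fwd
Round 7: pos1(id14) recv 92: fwd
Round 8: pos2(id92) recv 92: ELECTED
Message ID 69 originates at pos 5; dropped at pos 0 in round 3

Answer: 3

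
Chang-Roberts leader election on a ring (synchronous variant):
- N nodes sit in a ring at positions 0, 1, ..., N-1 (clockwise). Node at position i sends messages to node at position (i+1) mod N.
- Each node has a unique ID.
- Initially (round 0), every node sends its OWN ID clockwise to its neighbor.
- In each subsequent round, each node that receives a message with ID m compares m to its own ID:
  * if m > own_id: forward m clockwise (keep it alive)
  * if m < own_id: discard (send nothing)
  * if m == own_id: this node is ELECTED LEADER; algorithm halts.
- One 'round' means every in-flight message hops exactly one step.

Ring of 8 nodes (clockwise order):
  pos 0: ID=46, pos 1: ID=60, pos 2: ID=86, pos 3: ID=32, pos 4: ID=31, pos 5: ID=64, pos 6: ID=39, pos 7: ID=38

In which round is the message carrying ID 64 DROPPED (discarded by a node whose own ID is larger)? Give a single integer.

Round 1: pos1(id60) recv 46: drop; pos2(id86) recv 60: drop; pos3(id32) recv 86: fwd; pos4(id31) recv 32: fwd; pos5(id64) recv 31: drop; pos6(id39) recv 64: fwd; pos7(id38) recv 39: fwd; pos0(id46) recv 38: drop
Round 2: pos4(id31) recv 86: fwd; pos5(id64) recv 32: drop; pos7(id38) recv 64: fwd; pos0(id46) recv 39: drop
Round 3: pos5(id64) recv 86: fwd; pos0(id46) recv 64: fwd
Round 4: pos6(id39) recv 86: fwd; pos1(id60) recv 64: fwd
Round 5: pos7(id38) recv 86: fwd; pos2(id86) recv 64: drop
Round 6: pos0(id46) recv 86: fwd
Round 7: pos1(id60) recv 86: fwd
Round 8: pos2(id86) recv 86: ELECTED
Message ID 64 originates at pos 5; dropped at pos 2 in round 5

Answer: 5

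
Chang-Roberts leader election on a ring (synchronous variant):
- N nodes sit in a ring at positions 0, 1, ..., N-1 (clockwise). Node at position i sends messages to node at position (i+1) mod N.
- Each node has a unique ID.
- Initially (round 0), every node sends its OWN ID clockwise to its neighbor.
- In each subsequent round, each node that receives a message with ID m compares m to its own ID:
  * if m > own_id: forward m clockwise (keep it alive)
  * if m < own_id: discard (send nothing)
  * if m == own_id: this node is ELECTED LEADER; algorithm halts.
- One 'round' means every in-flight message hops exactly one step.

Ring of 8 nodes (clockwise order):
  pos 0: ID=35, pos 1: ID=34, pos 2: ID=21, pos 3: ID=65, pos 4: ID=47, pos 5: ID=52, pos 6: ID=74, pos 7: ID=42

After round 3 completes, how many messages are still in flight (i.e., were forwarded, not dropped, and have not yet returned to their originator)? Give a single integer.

Round 1: pos1(id34) recv 35: fwd; pos2(id21) recv 34: fwd; pos3(id65) recv 21: drop; pos4(id47) recv 65: fwd; pos5(id52) recv 47: drop; pos6(id74) recv 52: drop; pos7(id42) recv 74: fwd; pos0(id35) recv 42: fwd
Round 2: pos2(id21) recv 35: fwd; pos3(id65) recv 34: drop; pos5(id52) recv 65: fwd; pos0(id35) recv 74: fwd; pos1(id34) recv 42: fwd
Round 3: pos3(id65) recv 35: drop; pos6(id74) recv 65: drop; pos1(id34) recv 74: fwd; pos2(id21) recv 42: fwd
After round 3: 2 messages still in flight

Answer: 2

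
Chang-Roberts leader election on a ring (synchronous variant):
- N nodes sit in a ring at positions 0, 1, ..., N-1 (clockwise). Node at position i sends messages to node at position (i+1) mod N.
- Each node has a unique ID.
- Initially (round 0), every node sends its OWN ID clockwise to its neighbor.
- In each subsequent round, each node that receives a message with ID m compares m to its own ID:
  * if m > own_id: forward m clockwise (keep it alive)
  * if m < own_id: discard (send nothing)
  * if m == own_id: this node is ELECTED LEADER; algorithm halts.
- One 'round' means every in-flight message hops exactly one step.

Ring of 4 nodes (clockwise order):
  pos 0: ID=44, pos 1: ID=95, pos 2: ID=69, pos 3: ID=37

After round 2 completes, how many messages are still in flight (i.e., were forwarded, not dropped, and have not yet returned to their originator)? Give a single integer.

Answer: 2

Derivation:
Round 1: pos1(id95) recv 44: drop; pos2(id69) recv 95: fwd; pos3(id37) recv 69: fwd; pos0(id44) recv 37: drop
Round 2: pos3(id37) recv 95: fwd; pos0(id44) recv 69: fwd
After round 2: 2 messages still in flight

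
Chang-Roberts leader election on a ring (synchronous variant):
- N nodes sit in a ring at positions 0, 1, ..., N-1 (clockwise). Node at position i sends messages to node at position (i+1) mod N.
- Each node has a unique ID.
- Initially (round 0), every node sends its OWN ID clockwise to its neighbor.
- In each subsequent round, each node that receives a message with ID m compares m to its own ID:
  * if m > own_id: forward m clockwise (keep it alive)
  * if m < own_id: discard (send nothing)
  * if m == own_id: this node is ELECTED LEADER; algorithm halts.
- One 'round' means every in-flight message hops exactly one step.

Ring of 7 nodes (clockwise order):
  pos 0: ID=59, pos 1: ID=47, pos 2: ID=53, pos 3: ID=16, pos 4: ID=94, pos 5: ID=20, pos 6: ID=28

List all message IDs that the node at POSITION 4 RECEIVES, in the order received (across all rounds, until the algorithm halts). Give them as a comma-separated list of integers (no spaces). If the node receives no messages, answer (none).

Round 1: pos1(id47) recv 59: fwd; pos2(id53) recv 47: drop; pos3(id16) recv 53: fwd; pos4(id94) recv 16: drop; pos5(id20) recv 94: fwd; pos6(id28) recv 20: drop; pos0(id59) recv 28: drop
Round 2: pos2(id53) recv 59: fwd; pos4(id94) recv 53: drop; pos6(id28) recv 94: fwd
Round 3: pos3(id16) recv 59: fwd; pos0(id59) recv 94: fwd
Round 4: pos4(id94) recv 59: drop; pos1(id47) recv 94: fwd
Round 5: pos2(id53) recv 94: fwd
Round 6: pos3(id16) recv 94: fwd
Round 7: pos4(id94) recv 94: ELECTED

Answer: 16,53,59,94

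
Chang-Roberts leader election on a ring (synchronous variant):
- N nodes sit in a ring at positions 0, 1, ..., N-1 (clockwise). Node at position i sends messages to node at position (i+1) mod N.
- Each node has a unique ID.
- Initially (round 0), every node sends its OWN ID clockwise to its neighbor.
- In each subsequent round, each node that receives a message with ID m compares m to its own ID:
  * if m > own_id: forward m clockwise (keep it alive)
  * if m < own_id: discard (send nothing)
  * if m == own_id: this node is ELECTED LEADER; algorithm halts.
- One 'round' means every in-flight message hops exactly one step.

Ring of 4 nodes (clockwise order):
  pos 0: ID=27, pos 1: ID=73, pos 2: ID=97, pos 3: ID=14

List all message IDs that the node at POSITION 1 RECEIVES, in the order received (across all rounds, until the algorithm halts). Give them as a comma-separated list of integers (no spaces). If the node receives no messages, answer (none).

Answer: 27,97

Derivation:
Round 1: pos1(id73) recv 27: drop; pos2(id97) recv 73: drop; pos3(id14) recv 97: fwd; pos0(id27) recv 14: drop
Round 2: pos0(id27) recv 97: fwd
Round 3: pos1(id73) recv 97: fwd
Round 4: pos2(id97) recv 97: ELECTED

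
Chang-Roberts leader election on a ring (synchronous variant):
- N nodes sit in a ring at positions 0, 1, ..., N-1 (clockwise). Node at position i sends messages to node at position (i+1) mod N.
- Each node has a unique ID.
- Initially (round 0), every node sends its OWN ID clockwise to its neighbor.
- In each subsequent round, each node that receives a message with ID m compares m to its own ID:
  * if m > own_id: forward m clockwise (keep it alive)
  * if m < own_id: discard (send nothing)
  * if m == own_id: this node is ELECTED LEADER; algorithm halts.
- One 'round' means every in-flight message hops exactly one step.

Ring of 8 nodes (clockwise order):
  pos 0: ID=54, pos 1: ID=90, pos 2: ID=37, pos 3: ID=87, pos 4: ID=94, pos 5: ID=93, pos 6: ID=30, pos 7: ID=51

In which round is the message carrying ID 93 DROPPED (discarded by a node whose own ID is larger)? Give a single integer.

Round 1: pos1(id90) recv 54: drop; pos2(id37) recv 90: fwd; pos3(id87) recv 37: drop; pos4(id94) recv 87: drop; pos5(id93) recv 94: fwd; pos6(id30) recv 93: fwd; pos7(id51) recv 30: drop; pos0(id54) recv 51: drop
Round 2: pos3(id87) recv 90: fwd; pos6(id30) recv 94: fwd; pos7(id51) recv 93: fwd
Round 3: pos4(id94) recv 90: drop; pos7(id51) recv 94: fwd; pos0(id54) recv 93: fwd
Round 4: pos0(id54) recv 94: fwd; pos1(id90) recv 93: fwd
Round 5: pos1(id90) recv 94: fwd; pos2(id37) recv 93: fwd
Round 6: pos2(id37) recv 94: fwd; pos3(id87) recv 93: fwd
Round 7: pos3(id87) recv 94: fwd; pos4(id94) recv 93: drop
Round 8: pos4(id94) recv 94: ELECTED
Message ID 93 originates at pos 5; dropped at pos 4 in round 7

Answer: 7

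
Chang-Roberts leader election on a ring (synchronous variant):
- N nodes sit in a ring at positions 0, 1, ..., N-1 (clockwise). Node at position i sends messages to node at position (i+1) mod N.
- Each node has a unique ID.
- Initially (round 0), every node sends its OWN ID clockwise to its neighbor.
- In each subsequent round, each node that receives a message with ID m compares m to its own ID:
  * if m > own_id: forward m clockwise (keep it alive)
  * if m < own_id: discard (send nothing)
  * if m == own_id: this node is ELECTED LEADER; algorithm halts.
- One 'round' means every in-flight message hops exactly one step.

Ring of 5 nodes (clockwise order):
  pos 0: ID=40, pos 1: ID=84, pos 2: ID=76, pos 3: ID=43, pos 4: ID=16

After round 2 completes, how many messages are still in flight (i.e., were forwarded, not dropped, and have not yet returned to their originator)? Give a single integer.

Round 1: pos1(id84) recv 40: drop; pos2(id76) recv 84: fwd; pos3(id43) recv 76: fwd; pos4(id16) recv 43: fwd; pos0(id40) recv 16: drop
Round 2: pos3(id43) recv 84: fwd; pos4(id16) recv 76: fwd; pos0(id40) recv 43: fwd
After round 2: 3 messages still in flight

Answer: 3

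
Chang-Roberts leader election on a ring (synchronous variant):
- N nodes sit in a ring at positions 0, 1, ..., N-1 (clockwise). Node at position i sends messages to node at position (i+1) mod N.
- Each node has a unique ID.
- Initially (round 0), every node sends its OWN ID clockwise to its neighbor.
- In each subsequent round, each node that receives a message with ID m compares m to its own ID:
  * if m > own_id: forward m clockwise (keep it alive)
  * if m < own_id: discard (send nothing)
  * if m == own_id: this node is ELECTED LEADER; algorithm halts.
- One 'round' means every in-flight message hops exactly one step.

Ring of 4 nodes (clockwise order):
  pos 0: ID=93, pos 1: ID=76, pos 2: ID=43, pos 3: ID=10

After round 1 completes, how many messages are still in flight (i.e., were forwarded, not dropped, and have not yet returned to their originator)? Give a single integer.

Round 1: pos1(id76) recv 93: fwd; pos2(id43) recv 76: fwd; pos3(id10) recv 43: fwd; pos0(id93) recv 10: drop
After round 1: 3 messages still in flight

Answer: 3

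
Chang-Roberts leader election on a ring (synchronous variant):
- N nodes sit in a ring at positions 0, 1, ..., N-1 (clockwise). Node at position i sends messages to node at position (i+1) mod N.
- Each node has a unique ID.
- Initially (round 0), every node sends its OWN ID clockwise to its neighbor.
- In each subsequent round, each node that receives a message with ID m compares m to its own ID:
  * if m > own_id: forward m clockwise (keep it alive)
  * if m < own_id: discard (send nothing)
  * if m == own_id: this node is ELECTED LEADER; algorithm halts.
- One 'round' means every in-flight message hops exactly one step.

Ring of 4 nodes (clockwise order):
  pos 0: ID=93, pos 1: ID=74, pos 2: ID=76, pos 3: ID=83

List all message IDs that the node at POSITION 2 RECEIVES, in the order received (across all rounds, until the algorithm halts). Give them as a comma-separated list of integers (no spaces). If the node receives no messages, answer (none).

Answer: 74,93

Derivation:
Round 1: pos1(id74) recv 93: fwd; pos2(id76) recv 74: drop; pos3(id83) recv 76: drop; pos0(id93) recv 83: drop
Round 2: pos2(id76) recv 93: fwd
Round 3: pos3(id83) recv 93: fwd
Round 4: pos0(id93) recv 93: ELECTED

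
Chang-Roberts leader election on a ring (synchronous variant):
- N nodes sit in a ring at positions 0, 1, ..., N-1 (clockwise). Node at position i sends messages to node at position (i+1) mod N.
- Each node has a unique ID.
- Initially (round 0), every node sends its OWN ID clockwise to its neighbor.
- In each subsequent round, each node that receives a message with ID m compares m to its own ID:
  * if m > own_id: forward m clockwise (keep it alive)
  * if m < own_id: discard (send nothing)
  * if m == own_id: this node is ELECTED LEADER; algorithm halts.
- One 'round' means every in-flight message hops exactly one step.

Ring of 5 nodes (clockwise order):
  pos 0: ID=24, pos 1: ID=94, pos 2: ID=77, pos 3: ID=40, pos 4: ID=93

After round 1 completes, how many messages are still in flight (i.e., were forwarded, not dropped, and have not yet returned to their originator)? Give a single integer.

Round 1: pos1(id94) recv 24: drop; pos2(id77) recv 94: fwd; pos3(id40) recv 77: fwd; pos4(id93) recv 40: drop; pos0(id24) recv 93: fwd
After round 1: 3 messages still in flight

Answer: 3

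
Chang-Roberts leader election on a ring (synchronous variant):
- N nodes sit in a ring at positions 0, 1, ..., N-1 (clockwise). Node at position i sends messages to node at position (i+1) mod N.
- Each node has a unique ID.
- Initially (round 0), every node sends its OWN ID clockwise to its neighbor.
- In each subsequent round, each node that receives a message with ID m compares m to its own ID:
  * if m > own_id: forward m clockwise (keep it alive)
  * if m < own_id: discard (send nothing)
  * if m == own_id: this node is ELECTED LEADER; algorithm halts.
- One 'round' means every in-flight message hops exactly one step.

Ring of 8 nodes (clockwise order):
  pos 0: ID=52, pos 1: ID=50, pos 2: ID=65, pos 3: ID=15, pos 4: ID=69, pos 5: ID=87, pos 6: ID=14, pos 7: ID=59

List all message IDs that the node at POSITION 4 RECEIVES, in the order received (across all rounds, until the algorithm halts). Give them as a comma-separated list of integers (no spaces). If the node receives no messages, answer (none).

Round 1: pos1(id50) recv 52: fwd; pos2(id65) recv 50: drop; pos3(id15) recv 65: fwd; pos4(id69) recv 15: drop; pos5(id87) recv 69: drop; pos6(id14) recv 87: fwd; pos7(id59) recv 14: drop; pos0(id52) recv 59: fwd
Round 2: pos2(id65) recv 52: drop; pos4(id69) recv 65: drop; pos7(id59) recv 87: fwd; pos1(id50) recv 59: fwd
Round 3: pos0(id52) recv 87: fwd; pos2(id65) recv 59: drop
Round 4: pos1(id50) recv 87: fwd
Round 5: pos2(id65) recv 87: fwd
Round 6: pos3(id15) recv 87: fwd
Round 7: pos4(id69) recv 87: fwd
Round 8: pos5(id87) recv 87: ELECTED

Answer: 15,65,87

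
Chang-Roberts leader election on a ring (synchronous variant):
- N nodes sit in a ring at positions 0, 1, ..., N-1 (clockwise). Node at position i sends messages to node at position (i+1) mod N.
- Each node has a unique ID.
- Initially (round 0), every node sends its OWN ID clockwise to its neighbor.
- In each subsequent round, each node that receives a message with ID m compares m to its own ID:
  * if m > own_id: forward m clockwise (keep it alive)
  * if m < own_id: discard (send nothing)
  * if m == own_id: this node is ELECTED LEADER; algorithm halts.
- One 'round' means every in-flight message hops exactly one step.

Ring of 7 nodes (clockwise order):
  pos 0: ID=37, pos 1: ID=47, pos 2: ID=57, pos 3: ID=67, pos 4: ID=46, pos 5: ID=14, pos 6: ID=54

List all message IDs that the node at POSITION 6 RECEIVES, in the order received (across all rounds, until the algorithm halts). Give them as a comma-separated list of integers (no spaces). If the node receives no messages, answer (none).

Round 1: pos1(id47) recv 37: drop; pos2(id57) recv 47: drop; pos3(id67) recv 57: drop; pos4(id46) recv 67: fwd; pos5(id14) recv 46: fwd; pos6(id54) recv 14: drop; pos0(id37) recv 54: fwd
Round 2: pos5(id14) recv 67: fwd; pos6(id54) recv 46: drop; pos1(id47) recv 54: fwd
Round 3: pos6(id54) recv 67: fwd; pos2(id57) recv 54: drop
Round 4: pos0(id37) recv 67: fwd
Round 5: pos1(id47) recv 67: fwd
Round 6: pos2(id57) recv 67: fwd
Round 7: pos3(id67) recv 67: ELECTED

Answer: 14,46,67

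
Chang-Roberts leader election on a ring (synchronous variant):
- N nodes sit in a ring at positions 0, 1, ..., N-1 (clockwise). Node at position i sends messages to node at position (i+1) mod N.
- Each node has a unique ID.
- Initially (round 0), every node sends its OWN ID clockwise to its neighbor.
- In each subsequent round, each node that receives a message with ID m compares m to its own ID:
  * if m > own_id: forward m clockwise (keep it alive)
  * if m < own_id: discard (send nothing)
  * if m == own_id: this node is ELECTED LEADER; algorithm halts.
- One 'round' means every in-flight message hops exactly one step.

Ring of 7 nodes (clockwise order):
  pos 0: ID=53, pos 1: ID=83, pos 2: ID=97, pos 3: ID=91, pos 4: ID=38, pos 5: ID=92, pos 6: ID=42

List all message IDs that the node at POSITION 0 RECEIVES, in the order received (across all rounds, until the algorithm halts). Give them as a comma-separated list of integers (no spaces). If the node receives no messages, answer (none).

Answer: 42,92,97

Derivation:
Round 1: pos1(id83) recv 53: drop; pos2(id97) recv 83: drop; pos3(id91) recv 97: fwd; pos4(id38) recv 91: fwd; pos5(id92) recv 38: drop; pos6(id42) recv 92: fwd; pos0(id53) recv 42: drop
Round 2: pos4(id38) recv 97: fwd; pos5(id92) recv 91: drop; pos0(id53) recv 92: fwd
Round 3: pos5(id92) recv 97: fwd; pos1(id83) recv 92: fwd
Round 4: pos6(id42) recv 97: fwd; pos2(id97) recv 92: drop
Round 5: pos0(id53) recv 97: fwd
Round 6: pos1(id83) recv 97: fwd
Round 7: pos2(id97) recv 97: ELECTED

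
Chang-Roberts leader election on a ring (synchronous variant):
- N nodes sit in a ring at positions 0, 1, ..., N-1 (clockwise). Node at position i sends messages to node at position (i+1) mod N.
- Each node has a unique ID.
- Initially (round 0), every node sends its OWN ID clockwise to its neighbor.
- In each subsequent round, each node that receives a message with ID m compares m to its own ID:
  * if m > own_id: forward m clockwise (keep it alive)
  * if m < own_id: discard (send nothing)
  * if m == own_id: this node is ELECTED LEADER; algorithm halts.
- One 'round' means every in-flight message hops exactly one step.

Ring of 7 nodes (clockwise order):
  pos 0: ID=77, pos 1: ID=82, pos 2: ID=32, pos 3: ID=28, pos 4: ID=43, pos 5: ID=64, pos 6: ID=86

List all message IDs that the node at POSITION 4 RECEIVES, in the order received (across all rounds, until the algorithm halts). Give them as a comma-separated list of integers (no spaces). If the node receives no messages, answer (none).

Answer: 28,32,82,86

Derivation:
Round 1: pos1(id82) recv 77: drop; pos2(id32) recv 82: fwd; pos3(id28) recv 32: fwd; pos4(id43) recv 28: drop; pos5(id64) recv 43: drop; pos6(id86) recv 64: drop; pos0(id77) recv 86: fwd
Round 2: pos3(id28) recv 82: fwd; pos4(id43) recv 32: drop; pos1(id82) recv 86: fwd
Round 3: pos4(id43) recv 82: fwd; pos2(id32) recv 86: fwd
Round 4: pos5(id64) recv 82: fwd; pos3(id28) recv 86: fwd
Round 5: pos6(id86) recv 82: drop; pos4(id43) recv 86: fwd
Round 6: pos5(id64) recv 86: fwd
Round 7: pos6(id86) recv 86: ELECTED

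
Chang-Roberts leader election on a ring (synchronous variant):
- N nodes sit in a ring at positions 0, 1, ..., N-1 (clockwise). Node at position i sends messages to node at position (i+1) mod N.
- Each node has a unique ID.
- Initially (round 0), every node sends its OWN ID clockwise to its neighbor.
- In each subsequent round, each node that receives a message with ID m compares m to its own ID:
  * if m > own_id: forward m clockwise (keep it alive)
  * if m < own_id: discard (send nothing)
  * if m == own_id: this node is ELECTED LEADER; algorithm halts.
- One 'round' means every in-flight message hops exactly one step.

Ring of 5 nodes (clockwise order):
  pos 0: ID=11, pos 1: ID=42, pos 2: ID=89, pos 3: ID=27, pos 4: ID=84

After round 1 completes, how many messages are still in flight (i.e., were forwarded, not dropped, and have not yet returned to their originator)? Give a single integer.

Round 1: pos1(id42) recv 11: drop; pos2(id89) recv 42: drop; pos3(id27) recv 89: fwd; pos4(id84) recv 27: drop; pos0(id11) recv 84: fwd
After round 1: 2 messages still in flight

Answer: 2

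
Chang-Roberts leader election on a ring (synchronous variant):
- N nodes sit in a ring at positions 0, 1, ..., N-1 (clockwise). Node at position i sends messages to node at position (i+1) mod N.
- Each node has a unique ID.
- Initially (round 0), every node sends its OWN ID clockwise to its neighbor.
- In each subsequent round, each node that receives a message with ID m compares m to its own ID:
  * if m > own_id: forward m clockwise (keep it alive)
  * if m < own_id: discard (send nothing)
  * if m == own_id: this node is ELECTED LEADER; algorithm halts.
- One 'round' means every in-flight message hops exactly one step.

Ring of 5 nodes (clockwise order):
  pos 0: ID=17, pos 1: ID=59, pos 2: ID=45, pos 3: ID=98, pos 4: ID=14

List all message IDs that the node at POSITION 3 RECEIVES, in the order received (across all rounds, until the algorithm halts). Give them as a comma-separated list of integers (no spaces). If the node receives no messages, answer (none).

Round 1: pos1(id59) recv 17: drop; pos2(id45) recv 59: fwd; pos3(id98) recv 45: drop; pos4(id14) recv 98: fwd; pos0(id17) recv 14: drop
Round 2: pos3(id98) recv 59: drop; pos0(id17) recv 98: fwd
Round 3: pos1(id59) recv 98: fwd
Round 4: pos2(id45) recv 98: fwd
Round 5: pos3(id98) recv 98: ELECTED

Answer: 45,59,98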